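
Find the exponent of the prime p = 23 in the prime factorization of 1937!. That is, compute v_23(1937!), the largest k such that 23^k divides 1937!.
v_23(1937!) = 87

Legendre's formula: v_p(n!) = Σ_{k ≥ 1} ⌊n / p^k⌋. For p = 23, n = 1937, the terms are:
  ⌊1937/23^1⌋ = ⌊1937/23⌋ = 84
  ⌊1937/23^2⌋ = ⌊1937/529⌋ = 3
(the next term ⌊1937/23^3⌋ = 0, terminating the sum). Summing: v_23(1937!) = 84 + 3 = 87.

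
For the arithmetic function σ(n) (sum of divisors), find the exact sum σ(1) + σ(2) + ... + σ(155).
Σ_{n ≤ 155} σ(n) = 19770

Compute σ(n) for each 1 ≤ n ≤ 155: σ(1) = 1, σ(2) = 3, σ(3) = 4, σ(4) = 7, σ(5) = 6, σ(6) = 12, σ(7) = 8, σ(8) = 15, σ(9) = 13, σ(10) = 18, σ(11) = 12, σ(12) = 28, σ(13) = 14, σ(14) = 24, σ(15) = 24, σ(16) = 31, σ(17) = 18, σ(18) = 39, σ(19) = 20, σ(20) = 42, σ(21) = 32, σ(22) = 36, σ(23) = 24, σ(24) = 60, σ(25) = 31, σ(26) = 42, σ(27) = 40, σ(28) = 56, σ(29) = 30, σ(30) = 72, σ(31) = 32, σ(32) = 63, σ(33) = 48, σ(34) = 54, σ(35) = 48, σ(36) = 91, σ(37) = 38, σ(38) = 60, σ(39) = 56, σ(40) = 90, σ(41) = 42, σ(42) = 96, σ(43) = 44, σ(44) = 84, σ(45) = 78, σ(46) = 72, σ(47) = 48, σ(48) = 124, σ(49) = 57, σ(50) = 93, σ(51) = 72, σ(52) = 98, σ(53) = 54, σ(54) = 120, σ(55) = 72, σ(56) = 120, σ(57) = 80, σ(58) = 90, σ(59) = 60, σ(60) = 168, σ(61) = 62, σ(62) = 96, σ(63) = 104, σ(64) = 127, σ(65) = 84, σ(66) = 144, σ(67) = 68, σ(68) = 126, σ(69) = 96, σ(70) = 144, σ(71) = 72, σ(72) = 195, σ(73) = 74, σ(74) = 114, σ(75) = 124, σ(76) = 140, σ(77) = 96, σ(78) = 168, σ(79) = 80, σ(80) = 186, σ(81) = 121, σ(82) = 126, σ(83) = 84, σ(84) = 224, σ(85) = 108, σ(86) = 132, σ(87) = 120, σ(88) = 180, σ(89) = 90, σ(90) = 234, σ(91) = 112, σ(92) = 168, σ(93) = 128, σ(94) = 144, σ(95) = 120, σ(96) = 252, σ(97) = 98, σ(98) = 171, σ(99) = 156, σ(100) = 217, σ(101) = 102, σ(102) = 216, σ(103) = 104, σ(104) = 210, σ(105) = 192, σ(106) = 162, σ(107) = 108, σ(108) = 280, σ(109) = 110, σ(110) = 216, σ(111) = 152, σ(112) = 248, σ(113) = 114, σ(114) = 240, σ(115) = 144, σ(116) = 210, σ(117) = 182, σ(118) = 180, σ(119) = 144, σ(120) = 360, σ(121) = 133, σ(122) = 186, σ(123) = 168, σ(124) = 224, σ(125) = 156, σ(126) = 312, σ(127) = 128, σ(128) = 255, σ(129) = 176, σ(130) = 252, σ(131) = 132, σ(132) = 336, σ(133) = 160, σ(134) = 204, σ(135) = 240, σ(136) = 270, σ(137) = 138, σ(138) = 288, σ(139) = 140, σ(140) = 336, σ(141) = 192, σ(142) = 216, σ(143) = 168, σ(144) = 403, σ(145) = 180, σ(146) = 222, σ(147) = 228, σ(148) = 266, σ(149) = 150, σ(150) = 372, σ(151) = 152, σ(152) = 300, σ(153) = 234, σ(154) = 288, σ(155) = 192. Summing all 155 values: 19770. (Average order: Σ_{n ≤ x} σ(n) ~ (π²/12) x². For x = 155, (π²/12)·155² ≈ 19759.77.)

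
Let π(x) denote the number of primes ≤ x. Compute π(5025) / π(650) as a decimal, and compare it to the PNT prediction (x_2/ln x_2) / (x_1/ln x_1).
π(5025)/π(650) = 674/118 ≈ 5.7119;  PNT prediction ≈ 5.8755.

π(650) = 118 and π(5025) = 674, so π(5025)/π(650) ≈ 5.7119. The PNT-predicted ratio is (5025/ln(5025)) / (650/ln(650)) ≈ 5.8755. The two agree to within a few percent, as expected.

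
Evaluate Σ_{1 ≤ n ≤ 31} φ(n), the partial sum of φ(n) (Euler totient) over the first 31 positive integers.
Σ_{n ≤ 31} φ(n) = 308

Compute φ(n) for each 1 ≤ n ≤ 31: φ(1) = 1, φ(2) = 1, φ(3) = 2, φ(4) = 2, φ(5) = 4, φ(6) = 2, φ(7) = 6, φ(8) = 4, φ(9) = 6, φ(10) = 4, φ(11) = 10, φ(12) = 4, φ(13) = 12, φ(14) = 6, φ(15) = 8, φ(16) = 8, φ(17) = 16, φ(18) = 6, φ(19) = 18, φ(20) = 8, φ(21) = 12, φ(22) = 10, φ(23) = 22, φ(24) = 8, φ(25) = 20, φ(26) = 12, φ(27) = 18, φ(28) = 12, φ(29) = 28, φ(30) = 8, φ(31) = 30. Summing all 31 values: 308. (Average order: Σ_{n ≤ x} φ(n) ~ (3/π²) x². For x = 31, (3/π²)·31² ≈ 292.11.)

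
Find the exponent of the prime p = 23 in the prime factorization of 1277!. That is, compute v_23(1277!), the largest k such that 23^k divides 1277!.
v_23(1277!) = 57

Legendre's formula: v_p(n!) = Σ_{k ≥ 1} ⌊n / p^k⌋. For p = 23, n = 1277, the terms are:
  ⌊1277/23^1⌋ = ⌊1277/23⌋ = 55
  ⌊1277/23^2⌋ = ⌊1277/529⌋ = 2
(the next term ⌊1277/23^3⌋ = 0, terminating the sum). Summing: v_23(1277!) = 55 + 2 = 57.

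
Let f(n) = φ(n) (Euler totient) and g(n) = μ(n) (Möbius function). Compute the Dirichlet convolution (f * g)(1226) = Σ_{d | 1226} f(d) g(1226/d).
(φ * μ)(1226) = 0

Divisors of 1226: [1, 2, 613, 1226]. For each d | 1226:
  d = 1: φ(1) · μ(1226/1) = 1 · 1 = 1
  d = 2: φ(2) · μ(1226/2) = 1 · -1 = -1
  d = 613: φ(613) · μ(1226/613) = 612 · -1 = -612
  d = 1226: φ(1226) · μ(1226/1226) = 612 · 1 = 612
Summing: (φ * μ)(1226) = 1 + -1 + -612 + 612 = 0.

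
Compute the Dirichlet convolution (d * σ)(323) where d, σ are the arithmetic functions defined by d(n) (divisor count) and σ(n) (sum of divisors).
(d * σ)(323) = 440

Divisors of 323: [1, 17, 19, 323]. For each d | 323:
  d = 1: d(1) · σ(323/1) = 1 · 360 = 360
  d = 17: d(17) · σ(323/17) = 2 · 20 = 40
  d = 19: d(19) · σ(323/19) = 2 · 18 = 36
  d = 323: d(323) · σ(323/323) = 4 · 1 = 4
Summing: (d * σ)(323) = 360 + 40 + 36 + 4 = 440.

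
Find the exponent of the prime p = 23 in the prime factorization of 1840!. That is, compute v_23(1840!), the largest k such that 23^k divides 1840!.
v_23(1840!) = 83

Legendre's formula: v_p(n!) = Σ_{k ≥ 1} ⌊n / p^k⌋. For p = 23, n = 1840, the terms are:
  ⌊1840/23^1⌋ = ⌊1840/23⌋ = 80
  ⌊1840/23^2⌋ = ⌊1840/529⌋ = 3
(the next term ⌊1840/23^3⌋ = 0, terminating the sum). Summing: v_23(1840!) = 80 + 3 = 83.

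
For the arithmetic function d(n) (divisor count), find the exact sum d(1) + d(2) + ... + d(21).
Σ_{n ≤ 21} d(n) = 70

Compute d(n) for each 1 ≤ n ≤ 21: d(1) = 1, d(2) = 2, d(3) = 2, d(4) = 3, d(5) = 2, d(6) = 4, d(7) = 2, d(8) = 4, d(9) = 3, d(10) = 4, d(11) = 2, d(12) = 6, d(13) = 2, d(14) = 4, d(15) = 4, d(16) = 5, d(17) = 2, d(18) = 6, d(19) = 2, d(20) = 6, d(21) = 4. Summing all 21 values: 70. (Dirichlet's divisor formula: Σ_{n ≤ x} d(n) = x ln(x) + (2γ − 1) x + O(√x). For x = 21, the asymptotic estimate is ≈ 67.18.)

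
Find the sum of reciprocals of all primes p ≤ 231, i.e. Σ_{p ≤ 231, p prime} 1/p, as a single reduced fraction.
Σ 1/p = 37527519788898476695193360507423991967783840502510585362878348092116031948860199524739442233/19078266889580195013601891820992757757219839668357012055907516904309700014933909014729740190

π(231) = 50, so the primes ≤ 231 are [2, 3, 5, 7, 11, 13, 17, 19, 23, 29, 31, 37, 41, 43, 47, 53, 59, 61, 67, 71, 73, 79, 83, 89, 97, 101, 103, 107, 109, 113, 127, 131, 137, 139, 149, 151, 157, 163, 167, 173, 179, 181, 191, 193, 197, 199, 211, 223, 227, 229]. Summing 1/p over these primes: 37527519788898476695193360507423991967783840502510585362878348092116031948860199524739442233/19078266889580195013601891820992757757219839668357012055907516904309700014933909014729740190 ≈ 1.9670. Mertens estimate ln ln(231) + 0.2615 ≈ 1.9557.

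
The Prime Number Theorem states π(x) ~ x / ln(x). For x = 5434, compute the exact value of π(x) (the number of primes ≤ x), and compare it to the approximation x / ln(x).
π(5434) = 717;  x/ln(x) ≈ 631.83;  relative error ≈ 11.88%.

Directly count primes up to 5434: π(5434) = 717. The PNT approximation gives 5434/ln(5434) ≈ 5434/8.60043 ≈ 631.83. Relative error (π(x) − x/ln(x)) / π(x) ≈ 11.88%; the approximation is known to undercount slightly (Li(x) is a better estimate).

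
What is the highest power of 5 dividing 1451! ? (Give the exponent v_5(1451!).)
v_5(1451!) = 361

Legendre's formula: v_p(n!) = Σ_{k ≥ 1} ⌊n / p^k⌋. For p = 5, n = 1451, the terms are:
  ⌊1451/5^1⌋ = ⌊1451/5⌋ = 290
  ⌊1451/5^2⌋ = ⌊1451/25⌋ = 58
  ⌊1451/5^3⌋ = ⌊1451/125⌋ = 11
  ⌊1451/5^4⌋ = ⌊1451/625⌋ = 2
(the next term ⌊1451/5^5⌋ = 0, terminating the sum). Summing: v_5(1451!) = 290 + 58 + 11 + 2 = 361.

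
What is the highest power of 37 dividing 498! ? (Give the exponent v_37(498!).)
v_37(498!) = 13

Legendre's formula: v_p(n!) = Σ_{k ≥ 1} ⌊n / p^k⌋. For p = 37, n = 498, the terms are:
  ⌊498/37^1⌋ = ⌊498/37⌋ = 13
(the next term ⌊498/37^2⌋ = 0, terminating the sum). Summing: v_37(498!) = 13 = 13.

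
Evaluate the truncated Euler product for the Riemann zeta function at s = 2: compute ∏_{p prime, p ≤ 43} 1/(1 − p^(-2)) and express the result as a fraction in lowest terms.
∏ = 1688189817927745147112851/1030750286035260801024000

The primes p ≤ 43 are [2, 3, 5, 7, 11, 13, 17, 19, 23, 29, 31, 37, 41, 43]. For each prime, (1 − 1/p^2)^(-1) = p^2 / (p^2 − 1). The product is (1 − 1/2^2)^(-1), (1 − 1/3^2)^(-1), (1 − 1/5^2)^(-1), (1 − 1/7^2)^(-1), (1 − 1/11^2)^(-1), (1 − 1/13^2)^(-1), (1 − 1/17^2)^(-1), (1 − 1/19^2)^(-1), (1 − 1/23^2)^(-1), (1 − 1/29^2)^(-1), (1 − 1/31^2)^(-1), (1 − 1/37^2)^(-1), (1 − 1/41^2)^(-1), (1 − 1/43^2)^(-1) = ∏ p^2 / (p^2 − 1) = 1688189817927745147112851/1030750286035260801024000.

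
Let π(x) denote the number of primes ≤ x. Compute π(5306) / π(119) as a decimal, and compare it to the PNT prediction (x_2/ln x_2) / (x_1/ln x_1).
π(5306)/π(119) = 703/30 ≈ 23.4333;  PNT prediction ≈ 24.8458.

π(119) = 30 and π(5306) = 703, so π(5306)/π(119) ≈ 23.4333. The PNT-predicted ratio is (5306/ln(5306)) / (119/ln(119)) ≈ 24.8458. The two agree to within a few percent, as expected.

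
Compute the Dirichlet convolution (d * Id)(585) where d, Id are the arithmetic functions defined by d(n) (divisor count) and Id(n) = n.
(d * Id)(585) = 1890

Divisors of 585: [1, 3, 5, 9, 13, 15, 39, 45, 65, 117, 195, 585]. For each d | 585:
  d = 1: d(1) · Id(585/1) = 1 · 585 = 585
  d = 3: d(3) · Id(585/3) = 2 · 195 = 390
  d = 5: d(5) · Id(585/5) = 2 · 117 = 234
  d = 9: d(9) · Id(585/9) = 3 · 65 = 195
  d = 13: d(13) · Id(585/13) = 2 · 45 = 90
  d = 15: d(15) · Id(585/15) = 4 · 39 = 156
  d = 39: d(39) · Id(585/39) = 4 · 15 = 60
  d = 45: d(45) · Id(585/45) = 6 · 13 = 78
  d = 65: d(65) · Id(585/65) = 4 · 9 = 36
  d = 117: d(117) · Id(585/117) = 6 · 5 = 30
  d = 195: d(195) · Id(585/195) = 8 · 3 = 24
  d = 585: d(585) · Id(585/585) = 12 · 1 = 12
Summing: (d * Id)(585) = 585 + 390 + 234 + 195 + 90 + 156 + 60 + 78 + 36 + 30 + 24 + 12 = 1890.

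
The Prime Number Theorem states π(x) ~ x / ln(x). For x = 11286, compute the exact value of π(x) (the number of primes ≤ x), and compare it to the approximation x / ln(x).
π(11286) = 1364;  x/ln(x) ≈ 1209.48;  relative error ≈ 11.33%.

Directly count primes up to 11286: π(11286) = 1364. The PNT approximation gives 11286/ln(11286) ≈ 11286/9.33132 ≈ 1209.48. Relative error (π(x) − x/ln(x)) / π(x) ≈ 11.33%; the approximation is known to undercount slightly (Li(x) is a better estimate).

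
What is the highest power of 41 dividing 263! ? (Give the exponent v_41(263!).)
v_41(263!) = 6

Legendre's formula: v_p(n!) = Σ_{k ≥ 1} ⌊n / p^k⌋. For p = 41, n = 263, the terms are:
  ⌊263/41^1⌋ = ⌊263/41⌋ = 6
(the next term ⌊263/41^2⌋ = 0, terminating the sum). Summing: v_41(263!) = 6 = 6.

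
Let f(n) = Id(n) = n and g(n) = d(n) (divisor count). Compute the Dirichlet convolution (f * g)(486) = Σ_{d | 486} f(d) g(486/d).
(Id * d)(486) = 2172

Divisors of 486: [1, 2, 3, 6, 9, 18, 27, 54, 81, 162, 243, 486]. For each d | 486:
  d = 1: Id(1) · d(486/1) = 1 · 12 = 12
  d = 2: Id(2) · d(486/2) = 2 · 6 = 12
  d = 3: Id(3) · d(486/3) = 3 · 10 = 30
  d = 6: Id(6) · d(486/6) = 6 · 5 = 30
  d = 9: Id(9) · d(486/9) = 9 · 8 = 72
  d = 18: Id(18) · d(486/18) = 18 · 4 = 72
  d = 27: Id(27) · d(486/27) = 27 · 6 = 162
  d = 54: Id(54) · d(486/54) = 54 · 3 = 162
  d = 81: Id(81) · d(486/81) = 81 · 4 = 324
  d = 162: Id(162) · d(486/162) = 162 · 2 = 324
  d = 243: Id(243) · d(486/243) = 243 · 2 = 486
  d = 486: Id(486) · d(486/486) = 486 · 1 = 486
Summing: (Id * d)(486) = 12 + 12 + 30 + 30 + 72 + 72 + 162 + 162 + 324 + 324 + 486 + 486 = 2172.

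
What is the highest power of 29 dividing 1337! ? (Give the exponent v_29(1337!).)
v_29(1337!) = 47

Legendre's formula: v_p(n!) = Σ_{k ≥ 1} ⌊n / p^k⌋. For p = 29, n = 1337, the terms are:
  ⌊1337/29^1⌋ = ⌊1337/29⌋ = 46
  ⌊1337/29^2⌋ = ⌊1337/841⌋ = 1
(the next term ⌊1337/29^3⌋ = 0, terminating the sum). Summing: v_29(1337!) = 46 + 1 = 47.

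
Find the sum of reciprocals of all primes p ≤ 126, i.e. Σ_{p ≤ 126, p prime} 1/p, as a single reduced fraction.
Σ 1/p = 58472171373748331322981543916880425472323867753/31610054640417607788145206291543662493274686990

π(126) = 30, so the primes ≤ 126 are [2, 3, 5, 7, 11, 13, 17, 19, 23, 29, 31, 37, 41, 43, 47, 53, 59, 61, 67, 71, 73, 79, 83, 89, 97, 101, 103, 107, 109, 113]. Summing 1/p over these primes: 58472171373748331322981543916880425472323867753/31610054640417607788145206291543662493274686990 ≈ 1.8498. Mertens estimate ln ln(126) + 0.2615 ≈ 1.8376.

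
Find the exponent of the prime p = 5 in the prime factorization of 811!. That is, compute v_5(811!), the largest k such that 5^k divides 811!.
v_5(811!) = 201

Legendre's formula: v_p(n!) = Σ_{k ≥ 1} ⌊n / p^k⌋. For p = 5, n = 811, the terms are:
  ⌊811/5^1⌋ = ⌊811/5⌋ = 162
  ⌊811/5^2⌋ = ⌊811/25⌋ = 32
  ⌊811/5^3⌋ = ⌊811/125⌋ = 6
  ⌊811/5^4⌋ = ⌊811/625⌋ = 1
(the next term ⌊811/5^5⌋ = 0, terminating the sum). Summing: v_5(811!) = 162 + 32 + 6 + 1 = 201.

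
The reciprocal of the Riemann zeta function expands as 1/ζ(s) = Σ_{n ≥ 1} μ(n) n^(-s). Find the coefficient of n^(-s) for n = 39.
μ(39) = 1

Factor n = 39 = 3 · 13. μ(n) = 0 if any exponent ≥ 2 (not squarefree); otherwise μ(n) = (−1)^{ω(n)} where ω(n) is the number of distinct prime factors. Applying: μ(39) = 1.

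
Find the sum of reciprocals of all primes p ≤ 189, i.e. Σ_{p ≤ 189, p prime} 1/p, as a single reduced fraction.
Σ 1/p = 10408867916382550633331528920459565913027063402071390584941986323453055203/5397346292805549782720214077673687806275517530364350655459511599582614290

π(189) = 42, so the primes ≤ 189 are [2, 3, 5, 7, 11, 13, 17, 19, 23, 29, 31, 37, 41, 43, 47, 53, 59, 61, 67, 71, 73, 79, 83, 89, 97, 101, 103, 107, 109, 113, 127, 131, 137, 139, 149, 151, 157, 163, 167, 173, 179, 181]. Summing 1/p over these primes: 10408867916382550633331528920459565913027063402071390584941986323453055203/5397346292805549782720214077673687806275517530364350655459511599582614290 ≈ 1.9285. Mertens estimate ln ln(189) + 0.2615 ≈ 1.9182.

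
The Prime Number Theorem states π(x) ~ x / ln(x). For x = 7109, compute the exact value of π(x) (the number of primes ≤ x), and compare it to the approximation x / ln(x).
π(7109) = 911;  x/ln(x) ≈ 801.55;  relative error ≈ 12.01%.

Directly count primes up to 7109: π(7109) = 911. The PNT approximation gives 7109/ln(7109) ≈ 7109/8.86912 ≈ 801.55. Relative error (π(x) − x/ln(x)) / π(x) ≈ 12.01%; the approximation is known to undercount slightly (Li(x) is a better estimate).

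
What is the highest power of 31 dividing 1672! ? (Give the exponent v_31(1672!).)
v_31(1672!) = 54

Legendre's formula: v_p(n!) = Σ_{k ≥ 1} ⌊n / p^k⌋. For p = 31, n = 1672, the terms are:
  ⌊1672/31^1⌋ = ⌊1672/31⌋ = 53
  ⌊1672/31^2⌋ = ⌊1672/961⌋ = 1
(the next term ⌊1672/31^3⌋ = 0, terminating the sum). Summing: v_31(1672!) = 53 + 1 = 54.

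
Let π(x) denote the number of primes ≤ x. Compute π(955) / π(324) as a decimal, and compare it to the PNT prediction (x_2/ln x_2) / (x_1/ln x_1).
π(955)/π(324) = 162/66 ≈ 2.4545;  PNT prediction ≈ 2.4832.

π(324) = 66 and π(955) = 162, so π(955)/π(324) ≈ 2.4545. The PNT-predicted ratio is (955/ln(955)) / (324/ln(324)) ≈ 2.4832. The two agree to within a few percent, as expected.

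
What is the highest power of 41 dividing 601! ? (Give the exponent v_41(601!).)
v_41(601!) = 14

Legendre's formula: v_p(n!) = Σ_{k ≥ 1} ⌊n / p^k⌋. For p = 41, n = 601, the terms are:
  ⌊601/41^1⌋ = ⌊601/41⌋ = 14
(the next term ⌊601/41^2⌋ = 0, terminating the sum). Summing: v_41(601!) = 14 = 14.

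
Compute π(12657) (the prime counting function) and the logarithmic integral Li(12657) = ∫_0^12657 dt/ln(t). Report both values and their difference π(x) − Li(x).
π(12657) = 1512;  Li(12657) ≈ 1530.85;  π(x) − Li(x) ≈ -18.85.

Direct count of primes ≤ 12657 gives π(12657) = 1512. Numerical evaluation of the logarithmic integral gives Li(12657) ≈ 1530.85. The difference π(x) − Li(x) ≈ -18.85 is typically negative for small/moderate x (Li(x) overestimates), though Littlewood's theorem shows this sign changes infinitely often.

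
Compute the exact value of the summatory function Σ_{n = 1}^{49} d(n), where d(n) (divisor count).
Σ_{n ≤ 49} d(n) = 201

Compute d(n) for each 1 ≤ n ≤ 49: d(1) = 1, d(2) = 2, d(3) = 2, d(4) = 3, d(5) = 2, d(6) = 4, d(7) = 2, d(8) = 4, d(9) = 3, d(10) = 4, d(11) = 2, d(12) = 6, d(13) = 2, d(14) = 4, d(15) = 4, d(16) = 5, d(17) = 2, d(18) = 6, d(19) = 2, d(20) = 6, d(21) = 4, d(22) = 4, d(23) = 2, d(24) = 8, d(25) = 3, d(26) = 4, d(27) = 4, d(28) = 6, d(29) = 2, d(30) = 8, d(31) = 2, d(32) = 6, d(33) = 4, d(34) = 4, d(35) = 4, d(36) = 9, d(37) = 2, d(38) = 4, d(39) = 4, d(40) = 8, d(41) = 2, d(42) = 8, d(43) = 2, d(44) = 6, d(45) = 6, d(46) = 4, d(47) = 2, d(48) = 10, d(49) = 3. Summing all 49 values: 201. (Dirichlet's divisor formula: Σ_{n ≤ x} d(n) = x ln(x) + (2γ − 1) x + O(√x). For x = 49, the asymptotic estimate is ≈ 198.27.)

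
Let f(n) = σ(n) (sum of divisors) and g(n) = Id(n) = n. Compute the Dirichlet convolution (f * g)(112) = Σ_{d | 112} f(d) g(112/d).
(σ * Id)(112) = 1935

Divisors of 112: [1, 2, 4, 7, 8, 14, 16, 28, 56, 112]. For each d | 112:
  d = 1: σ(1) · Id(112/1) = 1 · 112 = 112
  d = 2: σ(2) · Id(112/2) = 3 · 56 = 168
  d = 4: σ(4) · Id(112/4) = 7 · 28 = 196
  d = 7: σ(7) · Id(112/7) = 8 · 16 = 128
  d = 8: σ(8) · Id(112/8) = 15 · 14 = 210
  d = 14: σ(14) · Id(112/14) = 24 · 8 = 192
  d = 16: σ(16) · Id(112/16) = 31 · 7 = 217
  d = 28: σ(28) · Id(112/28) = 56 · 4 = 224
  d = 56: σ(56) · Id(112/56) = 120 · 2 = 240
  d = 112: σ(112) · Id(112/112) = 248 · 1 = 248
Summing: (σ * Id)(112) = 112 + 168 + 196 + 128 + 210 + 192 + 217 + 224 + 240 + 248 = 1935.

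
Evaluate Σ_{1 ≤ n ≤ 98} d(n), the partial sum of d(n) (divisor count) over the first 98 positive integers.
Σ_{n ≤ 98} d(n) = 467

Compute d(n) for each 1 ≤ n ≤ 98: d(1) = 1, d(2) = 2, d(3) = 2, d(4) = 3, d(5) = 2, d(6) = 4, d(7) = 2, d(8) = 4, d(9) = 3, d(10) = 4, d(11) = 2, d(12) = 6, d(13) = 2, d(14) = 4, d(15) = 4, d(16) = 5, d(17) = 2, d(18) = 6, d(19) = 2, d(20) = 6, d(21) = 4, d(22) = 4, d(23) = 2, d(24) = 8, d(25) = 3, d(26) = 4, d(27) = 4, d(28) = 6, d(29) = 2, d(30) = 8, d(31) = 2, d(32) = 6, d(33) = 4, d(34) = 4, d(35) = 4, d(36) = 9, d(37) = 2, d(38) = 4, d(39) = 4, d(40) = 8, d(41) = 2, d(42) = 8, d(43) = 2, d(44) = 6, d(45) = 6, d(46) = 4, d(47) = 2, d(48) = 10, d(49) = 3, d(50) = 6, d(51) = 4, d(52) = 6, d(53) = 2, d(54) = 8, d(55) = 4, d(56) = 8, d(57) = 4, d(58) = 4, d(59) = 2, d(60) = 12, d(61) = 2, d(62) = 4, d(63) = 6, d(64) = 7, d(65) = 4, d(66) = 8, d(67) = 2, d(68) = 6, d(69) = 4, d(70) = 8, d(71) = 2, d(72) = 12, d(73) = 2, d(74) = 4, d(75) = 6, d(76) = 6, d(77) = 4, d(78) = 8, d(79) = 2, d(80) = 10, d(81) = 5, d(82) = 4, d(83) = 2, d(84) = 12, d(85) = 4, d(86) = 4, d(87) = 4, d(88) = 8, d(89) = 2, d(90) = 12, d(91) = 4, d(92) = 6, d(93) = 4, d(94) = 4, d(95) = 4, d(96) = 12, d(97) = 2, d(98) = 6. Summing all 98 values: 467. (Dirichlet's divisor formula: Σ_{n ≤ x} d(n) = x ln(x) + (2γ − 1) x + O(√x). For x = 98, the asymptotic estimate is ≈ 464.46.)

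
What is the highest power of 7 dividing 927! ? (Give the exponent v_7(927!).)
v_7(927!) = 152

Legendre's formula: v_p(n!) = Σ_{k ≥ 1} ⌊n / p^k⌋. For p = 7, n = 927, the terms are:
  ⌊927/7^1⌋ = ⌊927/7⌋ = 132
  ⌊927/7^2⌋ = ⌊927/49⌋ = 18
  ⌊927/7^3⌋ = ⌊927/343⌋ = 2
(the next term ⌊927/7^4⌋ = 0, terminating the sum). Summing: v_7(927!) = 132 + 18 + 2 = 152.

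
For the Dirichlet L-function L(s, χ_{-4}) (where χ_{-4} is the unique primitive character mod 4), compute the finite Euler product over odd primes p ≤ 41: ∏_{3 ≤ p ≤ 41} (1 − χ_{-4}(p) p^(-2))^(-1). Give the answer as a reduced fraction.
∏ = 229680782632694823859/250495395975659520000

The odd primes p ≤ 41 are [3, 5, 7, 11, 13, 17, 19, 23, 29, 31, 37, 41]. For each, χ(p) = 1 if p ≡ 1 mod 4, χ(p) = −1 if p ≡ 3 mod 4. Taking (1 − χ(p)/p^2)^(-1) = p^2/(p^2 − χ(p)): (1 − (-1)/3^2)^(-1) · (1 − (1)/5^2)^(-1) · (1 − (-1)/7^2)^(-1) · (1 − (-1)/11^2)^(-1) · (1 − (1)/13^2)^(-1) · (1 − (1)/17^2)^(-1) · (1 − (-1)/19^2)^(-1) · (1 − (-1)/23^2)^(-1) · (1 − (1)/29^2)^(-1) · (1 − (-1)/31^2)^(-1) · (1 − (1)/37^2)^(-1) · (1 − (1)/41^2)^(-1) = 229680782632694823859/250495395975659520000.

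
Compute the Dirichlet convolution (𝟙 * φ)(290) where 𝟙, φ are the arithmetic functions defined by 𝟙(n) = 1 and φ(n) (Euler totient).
(𝟙 * φ)(290) = 290

Divisors of 290: [1, 2, 5, 10, 29, 58, 145, 290]. For each d | 290:
  d = 1: 𝟙(1) · φ(290/1) = 1 · 112 = 112
  d = 2: 𝟙(2) · φ(290/2) = 1 · 112 = 112
  d = 5: 𝟙(5) · φ(290/5) = 1 · 28 = 28
  d = 10: 𝟙(10) · φ(290/10) = 1 · 28 = 28
  d = 29: 𝟙(29) · φ(290/29) = 1 · 4 = 4
  d = 58: 𝟙(58) · φ(290/58) = 1 · 4 = 4
  d = 145: 𝟙(145) · φ(290/145) = 1 · 1 = 1
  d = 290: 𝟙(290) · φ(290/290) = 1 · 1 = 1
Summing: (𝟙 * φ)(290) = 112 + 112 + 28 + 28 + 4 + 4 + 1 + 1 = 290.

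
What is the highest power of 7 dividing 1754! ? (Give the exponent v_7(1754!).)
v_7(1754!) = 290

Legendre's formula: v_p(n!) = Σ_{k ≥ 1} ⌊n / p^k⌋. For p = 7, n = 1754, the terms are:
  ⌊1754/7^1⌋ = ⌊1754/7⌋ = 250
  ⌊1754/7^2⌋ = ⌊1754/49⌋ = 35
  ⌊1754/7^3⌋ = ⌊1754/343⌋ = 5
(the next term ⌊1754/7^4⌋ = 0, terminating the sum). Summing: v_7(1754!) = 250 + 35 + 5 = 290.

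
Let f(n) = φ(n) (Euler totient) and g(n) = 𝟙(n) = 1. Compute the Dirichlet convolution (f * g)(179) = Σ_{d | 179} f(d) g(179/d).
(φ * 𝟙)(179) = 179

Divisors of 179: [1, 179]. For each d | 179:
  d = 1: φ(1) · 𝟙(179/1) = 1 · 1 = 1
  d = 179: φ(179) · 𝟙(179/179) = 178 · 1 = 178
Summing: (φ * 𝟙)(179) = 1 + 178 = 179.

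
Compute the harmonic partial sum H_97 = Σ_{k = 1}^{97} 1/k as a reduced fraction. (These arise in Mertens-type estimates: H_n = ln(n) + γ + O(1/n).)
H_97 = 359553024620966925518018240656745677092407/69720375229712477164533808935312303556800

Direct summation: H_97 = 1 + 1/2 + ... + 1/97. The least common denominator is lcm(1, ..., 97) = 69720375229712477164533808935312303556800; over this denominator the numerator is 69720375229712477164533808935312303556800 + 34860187614856238582266904467656151778400 + 23240125076570825721511269645104101185600 + 17430093807428119291133452233828075889200 + 13944075045942495432906761787062460711360 + 11620062538285412860755634822552050592800 + 9960053604244639594933401276473186222400 + 8715046903714059645566726116914037944600 + 7746708358856941907170423215034700395200 + 6972037522971247716453380893531230355680 + 6338215929973861560412164448664754868800 + 5810031269142706430377817411276025296400 + 5363105786900959781887216071947100273600 + 4980026802122319797466700638236593111200 + 4648025015314165144302253929020820237120 + 4357523451857029822783363058457018972300 + 4101198542924263362619635819724253150400 + 3873354179428470953585211607517350197600 + 3669493433142761956028095207121700187200 + 3486018761485623858226690446765615177840 + 3320017868081546531644467092157728740800 + 3169107964986930780206082224332377434400 + 3031320662161412050631904736317926241600 + 2905015634571353215188908705638012648200 + 2788815009188499086581352357412492142272 + 2681552893450479890943608035973550136800 + 2582236119618980635723474405011566798400 + 2490013401061159898733350319118296555600 + 2404150869990085419466683066734907019200 + 2324012507657082572151126964510410118560 + 2249044362248789585952703514042332372800 + 2178761725928514911391681529228509486150 + 2112738643324620520137388149554918289600 + 2050599271462131681309817909862126575200 + 1992010720848927918986680255294637244480 + 1936677089714235476792605803758675098800 + 1884334465667904788230643484738170366400 + 1834746716571380978014047603560850093600 + 1787701928966986593962405357315700091200 + 1743009380742811929113345223382807588920 + 1700496956822255540598385583788104964800 + 1660008934040773265822233546078864370400 + 1621404075109592492198460672914239617600 + 1584553982493465390103041112166188717200 + 1549341671771388381434084643006940079040 + 1515660331080706025315952368158963120800 + 1483412238930052705628378913517283054400 + 1452507817285676607594454352819006324100 + 1422864800606377084990485896639026603200 + 1394407504594249543290676178706246071136 + 1367066180974754454206545273241417716800 + 1340776446725239945471804017986775068400 + 1315478777919103342727052998779477425600 + 1291118059809490317861737202505783399200 + 1267643185994772312082432889732950973760 + 1245006700530579949366675159559148277800 + 1223164477714253985342698402373900062400 + 1202075434995042709733341533367453509600 + 1181701275079872494314132354835801755200 + 1162006253828541286075563482255205059280 + 1142956970978893068271046048119873828800 + 1124522181124394792976351757021166186400 + 1106672622693848843881489030719242913600 + 1089380862964257455695840764614254743075 + 1072621157380191956377443214389420054720 + 1056369321662310260068694074777459144800 + 1040602615368842942754235954258392590400 + 1025299635731065840654908954931063287600 + 1010440220720470683543968245439308747200 + 996005360424463959493340127647318622240 + 981977115911443340345546604722708500800 + 968338544857117738396302901879337549400 + 955073633283732563897723410072771281600 + 942167232833952394115321742369085183200 + 929605003062833028860450785804164047424 + 917373358285690489007023801780425046800 + 905459418567694508630309206952107838400 + 893850964483493296981202678657850045600 + 882536395312816166639668467535598779200 + 871504690371405964556672611691403794460 + 860745373206326878574491468337188932800 + 850248478411127770299192791894052482400 + 840004520839909363428118179943521729600 + 830004467020386632911116773039432185200 + 820239708584852672523927163944850630080 + 810702037554796246099230336457119808800 + 801383623330028473155561022244969006400 + 792276991246732695051520556083094358600 + 783375002581039069264424819497891051200 + 774670835885694190717042321503470039520 + 766157969557279968841030867421014324800 + 757830165540353012657976184079481560400 + 749681454082929861984234504680777457600 + 741706119465026352814189456758641527200 + 733898686628552391205619041424340037440 + 726253908642838303797227176409503162050 + 718766754945489455304472257065075294400 = 359553024620966925518018240656745677092407, so H_97 = 359553024620966925518018240656745677092407/69720375229712477164533808935312303556800 (already in lowest terms) ≈ 5.15707. (The PNT-adjacent estimate ln(97) + γ ≈ 5.15193 matches within O(1/n).)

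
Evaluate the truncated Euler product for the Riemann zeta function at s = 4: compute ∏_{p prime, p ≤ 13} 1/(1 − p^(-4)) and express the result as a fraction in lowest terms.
∏ = 11033033011/10194124800

The primes p ≤ 13 are [2, 3, 5, 7, 11, 13]. For each prime, (1 − 1/p^4)^(-1) = p^4 / (p^4 − 1). The product is (1 − 1/2^4)^(-1), (1 − 1/3^4)^(-1), (1 − 1/5^4)^(-1), (1 − 1/7^4)^(-1), (1 − 1/11^4)^(-1), (1 − 1/13^4)^(-1) = ∏ p^4 / (p^4 − 1) = 11033033011/10194124800.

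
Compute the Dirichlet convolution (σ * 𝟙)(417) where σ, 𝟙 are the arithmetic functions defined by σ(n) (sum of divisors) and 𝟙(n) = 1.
(σ * 𝟙)(417) = 705

Divisors of 417: [1, 3, 139, 417]. For each d | 417:
  d = 1: σ(1) · 𝟙(417/1) = 1 · 1 = 1
  d = 3: σ(3) · 𝟙(417/3) = 4 · 1 = 4
  d = 139: σ(139) · 𝟙(417/139) = 140 · 1 = 140
  d = 417: σ(417) · 𝟙(417/417) = 560 · 1 = 560
Summing: (σ * 𝟙)(417) = 1 + 4 + 140 + 560 = 705.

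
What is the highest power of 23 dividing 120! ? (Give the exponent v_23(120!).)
v_23(120!) = 5

Legendre's formula: v_p(n!) = Σ_{k ≥ 1} ⌊n / p^k⌋. For p = 23, n = 120, the terms are:
  ⌊120/23^1⌋ = ⌊120/23⌋ = 5
(the next term ⌊120/23^2⌋ = 0, terminating the sum). Summing: v_23(120!) = 5 = 5.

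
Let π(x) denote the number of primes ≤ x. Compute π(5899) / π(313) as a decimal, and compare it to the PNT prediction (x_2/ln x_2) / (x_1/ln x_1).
π(5899)/π(313) = 776/65 ≈ 11.9385;  PNT prediction ≈ 12.4729.

π(313) = 65 and π(5899) = 776, so π(5899)/π(313) ≈ 11.9385. The PNT-predicted ratio is (5899/ln(5899)) / (313/ln(313)) ≈ 12.4729. The two agree to within a few percent, as expected.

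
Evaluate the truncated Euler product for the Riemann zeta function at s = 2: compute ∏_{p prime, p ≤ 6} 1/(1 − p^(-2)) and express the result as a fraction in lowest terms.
∏ = 25/16

The primes p ≤ 6 are [2, 3, 5]. For each prime, (1 − 1/p^2)^(-1) = p^2 / (p^2 − 1). The product is (1 − 1/2^2)^(-1), (1 − 1/3^2)^(-1), (1 − 1/5^2)^(-1) = ∏ p^2 / (p^2 − 1) = 25/16.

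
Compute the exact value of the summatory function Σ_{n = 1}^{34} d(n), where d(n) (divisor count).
Σ_{n ≤ 34} d(n) = 127

Compute d(n) for each 1 ≤ n ≤ 34: d(1) = 1, d(2) = 2, d(3) = 2, d(4) = 3, d(5) = 2, d(6) = 4, d(7) = 2, d(8) = 4, d(9) = 3, d(10) = 4, d(11) = 2, d(12) = 6, d(13) = 2, d(14) = 4, d(15) = 4, d(16) = 5, d(17) = 2, d(18) = 6, d(19) = 2, d(20) = 6, d(21) = 4, d(22) = 4, d(23) = 2, d(24) = 8, d(25) = 3, d(26) = 4, d(27) = 4, d(28) = 6, d(29) = 2, d(30) = 8, d(31) = 2, d(32) = 6, d(33) = 4, d(34) = 4. Summing all 34 values: 127. (Dirichlet's divisor formula: Σ_{n ≤ x} d(n) = x ln(x) + (2γ − 1) x + O(√x). For x = 34, the asymptotic estimate is ≈ 125.15.)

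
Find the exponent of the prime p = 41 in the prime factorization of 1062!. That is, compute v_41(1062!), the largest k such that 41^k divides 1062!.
v_41(1062!) = 25

Legendre's formula: v_p(n!) = Σ_{k ≥ 1} ⌊n / p^k⌋. For p = 41, n = 1062, the terms are:
  ⌊1062/41^1⌋ = ⌊1062/41⌋ = 25
(the next term ⌊1062/41^2⌋ = 0, terminating the sum). Summing: v_41(1062!) = 25 = 25.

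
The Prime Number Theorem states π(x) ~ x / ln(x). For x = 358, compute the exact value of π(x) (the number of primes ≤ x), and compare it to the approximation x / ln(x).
π(358) = 71;  x/ln(x) ≈ 60.88;  relative error ≈ 14.26%.

Directly count primes up to 358: π(358) = 71. The PNT approximation gives 358/ln(358) ≈ 358/5.88053 ≈ 60.88. Relative error (π(x) − x/ln(x)) / π(x) ≈ 14.26%; the approximation is known to undercount slightly (Li(x) is a better estimate).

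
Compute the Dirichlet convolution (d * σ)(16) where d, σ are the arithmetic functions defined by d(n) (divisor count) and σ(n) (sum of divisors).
(d * σ)(16) = 99

Divisors of 16: [1, 2, 4, 8, 16]. For each d | 16:
  d = 1: d(1) · σ(16/1) = 1 · 31 = 31
  d = 2: d(2) · σ(16/2) = 2 · 15 = 30
  d = 4: d(4) · σ(16/4) = 3 · 7 = 21
  d = 8: d(8) · σ(16/8) = 4 · 3 = 12
  d = 16: d(16) · σ(16/16) = 5 · 1 = 5
Summing: (d * σ)(16) = 31 + 30 + 21 + 12 + 5 = 99.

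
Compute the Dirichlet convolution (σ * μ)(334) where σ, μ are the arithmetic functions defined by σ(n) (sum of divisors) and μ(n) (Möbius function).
(σ * μ)(334) = 334

Divisors of 334: [1, 2, 167, 334]. For each d | 334:
  d = 1: σ(1) · μ(334/1) = 1 · 1 = 1
  d = 2: σ(2) · μ(334/2) = 3 · -1 = -3
  d = 167: σ(167) · μ(334/167) = 168 · -1 = -168
  d = 334: σ(334) · μ(334/334) = 504 · 1 = 504
Summing: (σ * μ)(334) = 1 + -3 + -168 + 504 = 334.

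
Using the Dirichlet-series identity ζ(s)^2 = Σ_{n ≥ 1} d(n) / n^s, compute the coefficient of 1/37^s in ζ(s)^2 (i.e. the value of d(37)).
d(37) = 2

ζ(s)^2 = (Σ 1/m^s)(Σ 1/k^s). The coefficient of 1/n^s in the product is the number of ordered pairs (m, k) with mk = n, which equals d(n). For n = 37, divisors are [1, 37], so d(37) = 2.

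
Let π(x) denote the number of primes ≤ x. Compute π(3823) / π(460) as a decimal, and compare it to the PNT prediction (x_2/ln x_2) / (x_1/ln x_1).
π(3823)/π(460) = 531/88 ≈ 6.0341;  PNT prediction ≈ 6.1774.

π(460) = 88 and π(3823) = 531, so π(3823)/π(460) ≈ 6.0341. The PNT-predicted ratio is (3823/ln(3823)) / (460/ln(460)) ≈ 6.1774. The two agree to within a few percent, as expected.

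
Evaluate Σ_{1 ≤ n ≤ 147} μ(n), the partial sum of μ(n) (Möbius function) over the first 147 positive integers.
Σ_{n ≤ 147} μ(n) = 1

Compute μ(n) for each 1 ≤ n ≤ 147: μ(1) = 1, μ(2) = -1, μ(3) = -1, μ(4) = 0, μ(5) = -1, μ(6) = 1, μ(7) = -1, μ(8) = 0, μ(9) = 0, μ(10) = 1, μ(11) = -1, μ(12) = 0, μ(13) = -1, μ(14) = 1, μ(15) = 1, μ(16) = 0, μ(17) = -1, μ(18) = 0, μ(19) = -1, μ(20) = 0, μ(21) = 1, μ(22) = 1, μ(23) = -1, μ(24) = 0, μ(25) = 0, μ(26) = 1, μ(27) = 0, μ(28) = 0, μ(29) = -1, μ(30) = -1, μ(31) = -1, μ(32) = 0, μ(33) = 1, μ(34) = 1, μ(35) = 1, μ(36) = 0, μ(37) = -1, μ(38) = 1, μ(39) = 1, μ(40) = 0, μ(41) = -1, μ(42) = -1, μ(43) = -1, μ(44) = 0, μ(45) = 0, μ(46) = 1, μ(47) = -1, μ(48) = 0, μ(49) = 0, μ(50) = 0, μ(51) = 1, μ(52) = 0, μ(53) = -1, μ(54) = 0, μ(55) = 1, μ(56) = 0, μ(57) = 1, μ(58) = 1, μ(59) = -1, μ(60) = 0, μ(61) = -1, μ(62) = 1, μ(63) = 0, μ(64) = 0, μ(65) = 1, μ(66) = -1, μ(67) = -1, μ(68) = 0, μ(69) = 1, μ(70) = -1, μ(71) = -1, μ(72) = 0, μ(73) = -1, μ(74) = 1, μ(75) = 0, μ(76) = 0, μ(77) = 1, μ(78) = -1, μ(79) = -1, μ(80) = 0, μ(81) = 0, μ(82) = 1, μ(83) = -1, μ(84) = 0, μ(85) = 1, μ(86) = 1, μ(87) = 1, μ(88) = 0, μ(89) = -1, μ(90) = 0, μ(91) = 1, μ(92) = 0, μ(93) = 1, μ(94) = 1, μ(95) = 1, μ(96) = 0, μ(97) = -1, μ(98) = 0, μ(99) = 0, μ(100) = 0, μ(101) = -1, μ(102) = -1, μ(103) = -1, μ(104) = 0, μ(105) = -1, μ(106) = 1, μ(107) = -1, μ(108) = 0, μ(109) = -1, μ(110) = -1, μ(111) = 1, μ(112) = 0, μ(113) = -1, μ(114) = -1, μ(115) = 1, μ(116) = 0, μ(117) = 0, μ(118) = 1, μ(119) = 1, μ(120) = 0, μ(121) = 0, μ(122) = 1, μ(123) = 1, μ(124) = 0, μ(125) = 0, μ(126) = 0, μ(127) = -1, μ(128) = 0, μ(129) = 1, μ(130) = -1, μ(131) = -1, μ(132) = 0, μ(133) = 1, μ(134) = 1, μ(135) = 0, μ(136) = 0, μ(137) = -1, μ(138) = -1, μ(139) = -1, μ(140) = 0, μ(141) = 1, μ(142) = 1, μ(143) = 1, μ(144) = 0, μ(145) = 1, μ(146) = 1, μ(147) = 0. Summing all 147 values: 1. (Mertens function M(x) = Σ_{n ≤ x} μ(n); on average M(x) should be small (PNT ⟺ M(x) = o(x)).)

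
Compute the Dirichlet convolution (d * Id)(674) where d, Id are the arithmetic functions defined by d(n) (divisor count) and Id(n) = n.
(d * Id)(674) = 1356

Divisors of 674: [1, 2, 337, 674]. For each d | 674:
  d = 1: d(1) · Id(674/1) = 1 · 674 = 674
  d = 2: d(2) · Id(674/2) = 2 · 337 = 674
  d = 337: d(337) · Id(674/337) = 2 · 2 = 4
  d = 674: d(674) · Id(674/674) = 4 · 1 = 4
Summing: (d * Id)(674) = 674 + 674 + 4 + 4 = 1356.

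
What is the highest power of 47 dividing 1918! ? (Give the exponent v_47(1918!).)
v_47(1918!) = 40

Legendre's formula: v_p(n!) = Σ_{k ≥ 1} ⌊n / p^k⌋. For p = 47, n = 1918, the terms are:
  ⌊1918/47^1⌋ = ⌊1918/47⌋ = 40
(the next term ⌊1918/47^2⌋ = 0, terminating the sum). Summing: v_47(1918!) = 40 = 40.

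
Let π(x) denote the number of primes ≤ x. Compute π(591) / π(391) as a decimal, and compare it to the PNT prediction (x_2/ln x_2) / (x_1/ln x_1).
π(591)/π(391) = 107/77 ≈ 1.3896;  PNT prediction ≈ 1.4137.

π(391) = 77 and π(591) = 107, so π(591)/π(391) ≈ 1.3896. The PNT-predicted ratio is (591/ln(591)) / (391/ln(391)) ≈ 1.4137. The two agree to within a few percent, as expected.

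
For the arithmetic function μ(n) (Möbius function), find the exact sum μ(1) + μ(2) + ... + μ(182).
Σ_{n ≤ 182} μ(n) = -5

Compute μ(n) for each 1 ≤ n ≤ 182: μ(1) = 1, μ(2) = -1, μ(3) = -1, μ(4) = 0, μ(5) = -1, μ(6) = 1, μ(7) = -1, μ(8) = 0, μ(9) = 0, μ(10) = 1, μ(11) = -1, μ(12) = 0, μ(13) = -1, μ(14) = 1, μ(15) = 1, μ(16) = 0, μ(17) = -1, μ(18) = 0, μ(19) = -1, μ(20) = 0, μ(21) = 1, μ(22) = 1, μ(23) = -1, μ(24) = 0, μ(25) = 0, μ(26) = 1, μ(27) = 0, μ(28) = 0, μ(29) = -1, μ(30) = -1, μ(31) = -1, μ(32) = 0, μ(33) = 1, μ(34) = 1, μ(35) = 1, μ(36) = 0, μ(37) = -1, μ(38) = 1, μ(39) = 1, μ(40) = 0, μ(41) = -1, μ(42) = -1, μ(43) = -1, μ(44) = 0, μ(45) = 0, μ(46) = 1, μ(47) = -1, μ(48) = 0, μ(49) = 0, μ(50) = 0, μ(51) = 1, μ(52) = 0, μ(53) = -1, μ(54) = 0, μ(55) = 1, μ(56) = 0, μ(57) = 1, μ(58) = 1, μ(59) = -1, μ(60) = 0, μ(61) = -1, μ(62) = 1, μ(63) = 0, μ(64) = 0, μ(65) = 1, μ(66) = -1, μ(67) = -1, μ(68) = 0, μ(69) = 1, μ(70) = -1, μ(71) = -1, μ(72) = 0, μ(73) = -1, μ(74) = 1, μ(75) = 0, μ(76) = 0, μ(77) = 1, μ(78) = -1, μ(79) = -1, μ(80) = 0, μ(81) = 0, μ(82) = 1, μ(83) = -1, μ(84) = 0, μ(85) = 1, μ(86) = 1, μ(87) = 1, μ(88) = 0, μ(89) = -1, μ(90) = 0, μ(91) = 1, μ(92) = 0, μ(93) = 1, μ(94) = 1, μ(95) = 1, μ(96) = 0, μ(97) = -1, μ(98) = 0, μ(99) = 0, μ(100) = 0, μ(101) = -1, μ(102) = -1, μ(103) = -1, μ(104) = 0, μ(105) = -1, μ(106) = 1, μ(107) = -1, μ(108) = 0, μ(109) = -1, μ(110) = -1, μ(111) = 1, μ(112) = 0, μ(113) = -1, μ(114) = -1, μ(115) = 1, μ(116) = 0, μ(117) = 0, μ(118) = 1, μ(119) = 1, μ(120) = 0, μ(121) = 0, μ(122) = 1, μ(123) = 1, μ(124) = 0, μ(125) = 0, μ(126) = 0, μ(127) = -1, μ(128) = 0, μ(129) = 1, μ(130) = -1, μ(131) = -1, μ(132) = 0, μ(133) = 1, μ(134) = 1, μ(135) = 0, μ(136) = 0, μ(137) = -1, μ(138) = -1, μ(139) = -1, μ(140) = 0, μ(141) = 1, μ(142) = 1, μ(143) = 1, μ(144) = 0, μ(145) = 1, μ(146) = 1, μ(147) = 0, μ(148) = 0, μ(149) = -1, μ(150) = 0, μ(151) = -1, μ(152) = 0, μ(153) = 0, μ(154) = -1, μ(155) = 1, μ(156) = 0, μ(157) = -1, μ(158) = 1, μ(159) = 1, μ(160) = 0, μ(161) = 1, μ(162) = 0, μ(163) = -1, μ(164) = 0, μ(165) = -1, μ(166) = 1, μ(167) = -1, μ(168) = 0, μ(169) = 0, μ(170) = -1, μ(171) = 0, μ(172) = 0, μ(173) = -1, μ(174) = -1, μ(175) = 0, μ(176) = 0, μ(177) = 1, μ(178) = 1, μ(179) = -1, μ(180) = 0, μ(181) = -1, μ(182) = -1. Summing all 182 values: -5. (Mertens function M(x) = Σ_{n ≤ x} μ(n); on average M(x) should be small (PNT ⟺ M(x) = o(x)).)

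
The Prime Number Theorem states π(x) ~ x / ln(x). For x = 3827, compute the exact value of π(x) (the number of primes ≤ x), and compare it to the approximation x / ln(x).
π(3827) = 531;  x/ln(x) ≈ 463.89;  relative error ≈ 12.64%.

Directly count primes up to 3827: π(3827) = 531. The PNT approximation gives 3827/ln(3827) ≈ 3827/8.24984 ≈ 463.89. Relative error (π(x) − x/ln(x)) / π(x) ≈ 12.64%; the approximation is known to undercount slightly (Li(x) is a better estimate).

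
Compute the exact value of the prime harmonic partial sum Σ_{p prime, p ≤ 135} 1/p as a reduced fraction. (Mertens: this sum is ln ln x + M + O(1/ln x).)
Σ 1/p = 980956909242278731029785409368357903506317057050081/525896479052627740771371797072411912900610967452630

π(135) = 32, so the primes ≤ 135 are [2, 3, 5, 7, 11, 13, 17, 19, 23, 29, 31, 37, 41, 43, 47, 53, 59, 61, 67, 71, 73, 79, 83, 89, 97, 101, 103, 107, 109, 113, 127, 131]. Summing 1/p over these primes: 980956909242278731029785409368357903506317057050081/525896479052627740771371797072411912900610967452630 ≈ 1.8653. Mertens estimate ln ln(135) + 0.2615 ≈ 1.8518.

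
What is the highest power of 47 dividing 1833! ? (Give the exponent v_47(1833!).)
v_47(1833!) = 39

Legendre's formula: v_p(n!) = Σ_{k ≥ 1} ⌊n / p^k⌋. For p = 47, n = 1833, the terms are:
  ⌊1833/47^1⌋ = ⌊1833/47⌋ = 39
(the next term ⌊1833/47^2⌋ = 0, terminating the sum). Summing: v_47(1833!) = 39 = 39.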